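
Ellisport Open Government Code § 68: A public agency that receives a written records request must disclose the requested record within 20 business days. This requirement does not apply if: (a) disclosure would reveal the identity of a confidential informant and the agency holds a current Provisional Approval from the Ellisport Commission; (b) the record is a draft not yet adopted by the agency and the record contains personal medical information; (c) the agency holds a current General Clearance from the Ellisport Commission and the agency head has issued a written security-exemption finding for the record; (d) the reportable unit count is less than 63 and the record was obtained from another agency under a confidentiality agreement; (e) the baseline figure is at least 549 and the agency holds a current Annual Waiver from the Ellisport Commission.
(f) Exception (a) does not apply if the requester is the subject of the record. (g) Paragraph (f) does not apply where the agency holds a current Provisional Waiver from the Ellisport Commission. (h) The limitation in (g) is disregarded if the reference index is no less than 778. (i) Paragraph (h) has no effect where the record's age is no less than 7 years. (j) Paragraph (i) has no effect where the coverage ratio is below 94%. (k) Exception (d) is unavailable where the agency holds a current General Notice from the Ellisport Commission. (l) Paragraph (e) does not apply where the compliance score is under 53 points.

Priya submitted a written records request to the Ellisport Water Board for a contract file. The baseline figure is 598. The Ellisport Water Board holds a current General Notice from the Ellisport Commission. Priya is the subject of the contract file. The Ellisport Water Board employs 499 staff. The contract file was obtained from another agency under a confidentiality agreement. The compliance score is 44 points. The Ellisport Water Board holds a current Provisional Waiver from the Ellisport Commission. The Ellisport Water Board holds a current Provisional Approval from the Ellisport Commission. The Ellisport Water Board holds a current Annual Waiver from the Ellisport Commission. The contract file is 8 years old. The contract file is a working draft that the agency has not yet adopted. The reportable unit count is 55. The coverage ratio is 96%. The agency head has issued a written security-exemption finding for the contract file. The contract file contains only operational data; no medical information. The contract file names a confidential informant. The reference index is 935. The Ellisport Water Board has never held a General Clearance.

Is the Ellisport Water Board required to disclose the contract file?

No — exception (a) applies; the Ellisport Water Board is not required to disclose the contract file.

Exception (a) is satisfied on its face — the contract file names a confidential informant; a current Provisional Approval is held. As to paragraphs (f)–(j): (f) would limit (a) — Priya is the subject of the contract file — but (g) sets (f) aside: (g) operates against (f): a current Provisional Waiver is held. (h) operates (the reference index is 935, meeting the 778 threshold), but is overridden by (i): (i) operates against (h): the record's age is 8 years, meeting the 7 years threshold. (j), which would lift (i), is not triggered — the coverage ratio is 96%, not below 94%. Exception (a) stands.
Exception (b) fails — the contract file contains only operational data.
Exception (c) fails — there is no General Clearance in force.
Exception (d) is satisfied on its face — the reportable unit count is 55, less than the 63 limit; the contract file was obtained under a confidentiality agreement. However, paragraph (k) must be considered: (k) operates against (d): a current General Notice is held. So (d) is unavailable.
Exception (e)'s conditions are all satisfied: the baseline figure is 598, meeting the 549 threshold; a current Annual Waiver is held. However, paragraph (l) must be considered: (l) is engaged — the compliance score is 44 points, under the 53 points limit. Exception (e) does not apply.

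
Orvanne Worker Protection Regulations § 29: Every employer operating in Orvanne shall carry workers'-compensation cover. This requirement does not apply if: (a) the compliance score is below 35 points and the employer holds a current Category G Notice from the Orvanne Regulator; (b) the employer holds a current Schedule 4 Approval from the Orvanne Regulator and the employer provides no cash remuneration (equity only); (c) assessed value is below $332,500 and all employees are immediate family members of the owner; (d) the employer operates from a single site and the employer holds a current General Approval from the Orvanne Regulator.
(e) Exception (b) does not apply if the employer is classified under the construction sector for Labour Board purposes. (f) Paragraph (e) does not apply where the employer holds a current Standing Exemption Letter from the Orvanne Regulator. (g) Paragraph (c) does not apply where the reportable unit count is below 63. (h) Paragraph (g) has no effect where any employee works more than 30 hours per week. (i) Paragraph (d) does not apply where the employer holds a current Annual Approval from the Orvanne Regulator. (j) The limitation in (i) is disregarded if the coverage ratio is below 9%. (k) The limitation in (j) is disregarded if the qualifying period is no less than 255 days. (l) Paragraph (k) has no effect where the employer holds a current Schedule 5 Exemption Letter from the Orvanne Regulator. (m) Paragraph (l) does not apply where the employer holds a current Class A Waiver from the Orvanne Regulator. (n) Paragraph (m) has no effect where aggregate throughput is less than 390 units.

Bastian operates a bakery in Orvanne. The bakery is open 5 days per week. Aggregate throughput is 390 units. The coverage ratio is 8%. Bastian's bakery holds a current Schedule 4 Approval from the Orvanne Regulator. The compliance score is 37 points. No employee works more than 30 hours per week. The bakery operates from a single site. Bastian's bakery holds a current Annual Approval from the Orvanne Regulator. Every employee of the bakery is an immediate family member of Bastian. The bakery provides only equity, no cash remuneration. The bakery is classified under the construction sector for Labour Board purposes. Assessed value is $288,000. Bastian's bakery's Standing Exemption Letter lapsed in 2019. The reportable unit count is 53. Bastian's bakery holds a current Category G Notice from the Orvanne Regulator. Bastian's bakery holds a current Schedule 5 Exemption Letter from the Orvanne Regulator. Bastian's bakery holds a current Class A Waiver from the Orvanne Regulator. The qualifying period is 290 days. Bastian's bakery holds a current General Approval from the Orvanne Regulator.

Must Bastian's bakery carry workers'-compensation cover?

Yes — Bastian's bakery must carry workers'-compensation cover.

Exception (a) requires that the compliance score is below 35 points; but the compliance score is 37 points, not below 35 points, so (a) is unavailable.
Exception (b): a current Schedule 4 Approval is held; remuneration is equity-only — every condition holds. However, paragraphs (e)–(f) must be considered: (e) operates — the bakery is classified under the construction sector. (f), which would lift (e), does not operate here — there is no Standing Exemption Letter in force. So (b) is unavailable.
All of (c)'s requirements are met (assessed value is $288,000, below the $332,500 limit; every employee is an immediate family member). Turning to paragraphs (g)–(h): (g) operates against (c): the reportable unit count is 53, below the 63 limit. (h), which would lift (g), is inapplicable — no employee exceeds 30 hours/week. So (c) is unavailable.
All of (d)'s requirements are met (the employer operates from a single site; a current General Approval is held). However, paragraphs (i)–(n) must be considered: (i) applies — a current Annual Approval is held. (j) applies (the coverage ratio is 8%, below the 9% limit), but is set aside by (k): (k) is triggered — the qualifying period is 290 days, meeting the 255 days threshold. (l) would limit (k) — a current Schedule 5 Exemption Letter is held — but (m) sets (l) aside: (m) is triggered — a current Class A Waiver is held. (n) is not engaged (aggregate throughput is 390 units, not less than 390 units), so (m) stands. So (d) is unavailable.
No exception is made out. Bastian's bakery falls within the general rule.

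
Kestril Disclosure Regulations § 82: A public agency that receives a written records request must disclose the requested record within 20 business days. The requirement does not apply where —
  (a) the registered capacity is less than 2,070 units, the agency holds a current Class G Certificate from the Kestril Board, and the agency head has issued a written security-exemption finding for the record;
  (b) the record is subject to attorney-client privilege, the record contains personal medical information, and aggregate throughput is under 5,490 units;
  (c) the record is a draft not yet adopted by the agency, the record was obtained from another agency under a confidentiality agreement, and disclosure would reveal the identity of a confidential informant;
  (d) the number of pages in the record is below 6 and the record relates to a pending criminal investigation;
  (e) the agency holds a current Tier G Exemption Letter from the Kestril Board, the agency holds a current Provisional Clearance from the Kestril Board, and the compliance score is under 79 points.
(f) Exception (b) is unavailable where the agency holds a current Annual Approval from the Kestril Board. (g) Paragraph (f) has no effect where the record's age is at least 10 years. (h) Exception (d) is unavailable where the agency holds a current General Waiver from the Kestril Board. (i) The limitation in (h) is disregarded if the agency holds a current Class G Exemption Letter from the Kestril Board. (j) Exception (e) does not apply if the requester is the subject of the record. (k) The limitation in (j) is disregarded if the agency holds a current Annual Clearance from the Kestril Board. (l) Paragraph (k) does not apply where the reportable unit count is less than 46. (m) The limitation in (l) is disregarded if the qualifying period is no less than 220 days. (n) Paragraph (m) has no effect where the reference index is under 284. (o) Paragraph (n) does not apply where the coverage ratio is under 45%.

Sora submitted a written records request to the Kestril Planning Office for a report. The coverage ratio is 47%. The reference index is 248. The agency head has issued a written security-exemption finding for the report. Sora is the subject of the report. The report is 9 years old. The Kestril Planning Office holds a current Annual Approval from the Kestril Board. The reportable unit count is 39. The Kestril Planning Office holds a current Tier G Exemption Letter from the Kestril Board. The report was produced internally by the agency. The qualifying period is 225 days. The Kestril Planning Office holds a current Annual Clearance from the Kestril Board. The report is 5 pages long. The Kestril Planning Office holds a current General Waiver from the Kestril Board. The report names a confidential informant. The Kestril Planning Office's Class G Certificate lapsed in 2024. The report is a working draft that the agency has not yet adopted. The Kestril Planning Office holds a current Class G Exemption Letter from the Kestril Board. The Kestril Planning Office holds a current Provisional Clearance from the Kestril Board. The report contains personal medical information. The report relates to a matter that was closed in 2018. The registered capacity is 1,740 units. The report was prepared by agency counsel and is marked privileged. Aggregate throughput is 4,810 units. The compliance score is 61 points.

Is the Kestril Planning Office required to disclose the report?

Exception (a) fails — there is no Class G Certificate in force.
All of (b)'s requirements are met (the report is privileged; the report contains personal medical information; aggregate throughput is 4,810 units, under the 5,490 units limit). However, paragraphs (f)–(g) must be considered: (f) operates against (b): a current Annual Approval is held. (g), which would lift (f), is not engaged — the record's age is 9 years, short of 10 years. Exception (b) does not apply.
Exception (c) requires that the record was obtained from another agency under a confidentiality agreement; but the report was produced internally, so (c) is unavailable.
Exception (d) fails — the report relates to a closed matter.
Exception (e): a current Tier G Exemption Letter is held; a current Provisional Clearance is held; the compliance score is 61 points, under the 79 points limit — every condition holds. However, paragraphs (j)–(o) must be considered: (j) operates against (e): Sora is the subject of the report. (k) would limit (j) — a current Annual Clearance is held — but (l) sets (k) aside: (l) is triggered — the reportable unit count is 39, less than the 46 limit. (m) would limit (l) — the qualifying period is 225 days, meeting the 220 days threshold — but (n) sets (m) aside: (n) operates against (m): the reference index is 248, under the 284 limit. (o) is not triggered (the coverage ratio is 47%, not under 45%), so (n) stands. (e) is therefore removed.
None of the exceptions is available; § 82 applies in full.

Yes — the Kestril Planning Office must disclose the report.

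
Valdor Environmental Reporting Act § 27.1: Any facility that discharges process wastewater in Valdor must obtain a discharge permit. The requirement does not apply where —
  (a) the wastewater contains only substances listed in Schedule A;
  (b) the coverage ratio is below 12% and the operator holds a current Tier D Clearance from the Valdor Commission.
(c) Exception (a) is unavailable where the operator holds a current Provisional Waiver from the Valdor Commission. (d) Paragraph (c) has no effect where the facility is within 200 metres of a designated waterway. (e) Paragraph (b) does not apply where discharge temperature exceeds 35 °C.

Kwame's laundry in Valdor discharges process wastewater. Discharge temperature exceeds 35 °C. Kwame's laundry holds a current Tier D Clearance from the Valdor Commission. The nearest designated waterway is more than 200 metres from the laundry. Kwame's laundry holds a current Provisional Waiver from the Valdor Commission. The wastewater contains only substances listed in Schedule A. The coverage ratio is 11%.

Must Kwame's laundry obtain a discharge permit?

Yes — Kwame's laundry must obtain a discharge permit.

All of (a)'s requirements are met (the wastewater is Schedule-A-only). But: (c) operates — a current Provisional Waiver is held. (d), which would lift (c), is not engaged — the laundry is more than 200 m from any designated waterway. Exception (a) does not apply.
Exception (b): the coverage ratio is 11%, below the 12% limit; a current Tier D Clearance is held — every condition holds. But applying paragraph (e): (e) operates against (b): discharge temperature exceeds 35 °C. (b) is therefore removed.
Every exception is unavailable, so the rule governs.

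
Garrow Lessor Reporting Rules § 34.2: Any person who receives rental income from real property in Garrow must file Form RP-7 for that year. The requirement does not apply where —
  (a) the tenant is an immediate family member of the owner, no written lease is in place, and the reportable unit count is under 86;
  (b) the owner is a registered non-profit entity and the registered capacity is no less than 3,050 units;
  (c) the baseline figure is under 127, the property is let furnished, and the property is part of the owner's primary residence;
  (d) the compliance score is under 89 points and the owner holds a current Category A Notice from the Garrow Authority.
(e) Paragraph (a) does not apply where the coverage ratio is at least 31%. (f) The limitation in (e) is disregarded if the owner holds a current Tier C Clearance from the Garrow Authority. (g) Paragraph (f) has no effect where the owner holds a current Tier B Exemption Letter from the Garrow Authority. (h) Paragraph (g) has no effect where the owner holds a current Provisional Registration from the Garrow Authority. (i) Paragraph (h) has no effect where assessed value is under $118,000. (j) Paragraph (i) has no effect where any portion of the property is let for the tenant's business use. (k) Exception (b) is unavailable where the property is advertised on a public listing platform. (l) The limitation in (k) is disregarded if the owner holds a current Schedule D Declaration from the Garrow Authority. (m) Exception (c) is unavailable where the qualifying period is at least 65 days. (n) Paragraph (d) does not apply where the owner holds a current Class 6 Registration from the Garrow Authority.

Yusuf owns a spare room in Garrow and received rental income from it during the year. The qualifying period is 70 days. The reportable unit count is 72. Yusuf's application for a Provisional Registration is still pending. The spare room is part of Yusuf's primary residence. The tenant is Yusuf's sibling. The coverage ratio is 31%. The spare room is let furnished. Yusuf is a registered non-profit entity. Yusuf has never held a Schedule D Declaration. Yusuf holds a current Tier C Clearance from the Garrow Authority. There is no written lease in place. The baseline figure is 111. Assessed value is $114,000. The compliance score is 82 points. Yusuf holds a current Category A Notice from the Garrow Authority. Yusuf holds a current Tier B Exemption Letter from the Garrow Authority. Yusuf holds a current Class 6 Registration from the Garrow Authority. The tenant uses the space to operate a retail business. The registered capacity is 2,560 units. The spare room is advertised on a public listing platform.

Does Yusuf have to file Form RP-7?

Yes — Yusuf must file Form RP-7.

All of (a)'s requirements are met (the tenant is an immediate family member; there is no written lease; the reportable unit count is 72, under the 86 limit). However, paragraphs (e)–(j) must be considered: (e) operates against (a): the coverage ratio is 31%, meeting the 31% threshold. (f) is triggered (a current Tier C Clearance is held), but yields to (g): (g) operates against (f): a current Tier B Exemption Letter is held. (h), which would lift (g), is inapplicable — no current Provisional Registration is held. Exception (a) does not apply.
Exception (b) does not apply: the registered capacity is 2,560 units, short of 3,050 units.
Exception (c)'s conditions are all satisfied: the baseline figure is 111, under the 127 limit; the property is let furnished; the spare room is part of the primary residence. But: (m) applies — the qualifying period is 70 days, meeting the 65 days threshold. (c) is therefore removed.
All of (d)'s requirements are met (the compliance score is 82 points, under the 89 points limit; a current Category A Notice is held). But applying paragraph (n): (n) applies — a current Class 6 Registration is held. So (d) is unavailable.
No exception applies. The general rule governs.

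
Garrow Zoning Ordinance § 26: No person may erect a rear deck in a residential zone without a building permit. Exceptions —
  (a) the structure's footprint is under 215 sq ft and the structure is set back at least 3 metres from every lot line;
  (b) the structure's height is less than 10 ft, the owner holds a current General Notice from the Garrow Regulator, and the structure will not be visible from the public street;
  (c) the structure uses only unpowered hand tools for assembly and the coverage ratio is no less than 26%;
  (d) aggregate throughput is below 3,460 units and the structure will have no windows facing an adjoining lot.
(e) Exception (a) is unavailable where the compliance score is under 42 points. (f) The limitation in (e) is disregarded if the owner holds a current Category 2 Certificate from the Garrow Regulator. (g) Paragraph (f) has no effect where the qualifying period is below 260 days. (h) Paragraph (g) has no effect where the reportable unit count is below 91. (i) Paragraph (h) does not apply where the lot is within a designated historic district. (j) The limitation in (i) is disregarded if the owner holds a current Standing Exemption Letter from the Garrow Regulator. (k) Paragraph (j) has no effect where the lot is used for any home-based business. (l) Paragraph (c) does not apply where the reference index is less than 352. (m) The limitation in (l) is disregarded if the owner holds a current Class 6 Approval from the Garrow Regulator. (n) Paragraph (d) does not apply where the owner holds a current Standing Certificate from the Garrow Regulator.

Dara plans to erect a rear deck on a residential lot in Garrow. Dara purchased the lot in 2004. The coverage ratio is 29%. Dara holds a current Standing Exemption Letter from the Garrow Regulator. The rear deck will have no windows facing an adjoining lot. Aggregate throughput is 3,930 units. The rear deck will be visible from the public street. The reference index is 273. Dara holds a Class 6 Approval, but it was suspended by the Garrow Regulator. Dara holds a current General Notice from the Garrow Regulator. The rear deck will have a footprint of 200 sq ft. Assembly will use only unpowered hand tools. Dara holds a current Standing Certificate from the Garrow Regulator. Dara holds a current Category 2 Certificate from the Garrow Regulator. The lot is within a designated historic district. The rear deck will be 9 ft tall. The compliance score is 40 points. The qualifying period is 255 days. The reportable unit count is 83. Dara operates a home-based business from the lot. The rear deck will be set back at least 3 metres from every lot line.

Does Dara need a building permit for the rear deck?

Exception (a): the structure's footprint is 200 sq ft, under the 215 sq ft limit; the setback is at least 3 m on every side — every condition holds. Turning to paragraphs (e)–(k): (e) operates against (a): the compliance score is 40 points, under the 42 points limit. (f) would limit (e) — a current Category 2 Certificate is held — but (g) sets (f) aside: (g) operates — the qualifying period is 255 days, below the 260 days limit. (h) is triggered (the reportable unit count is 83, below the 91 limit), but is itself disapplied by (i): (i) operates against (h): the lot is in a historic district. (j) would limit (i) — a current Standing Exemption Letter is held — but (k) sets (j) aside: (k) operates against (j): a home-based business operates on the lot. (a) is therefore removed.
Exception (b) does not apply: the structure will be visible from the street.
Exception (c)'s conditions are all satisfied: assembly uses only hand tools; the coverage ratio is 29%, meeting the 26% threshold. Turning to paragraphs (l)–(m): (l) operates — the reference index is 273, less than the 352 limit. (m) is not triggered (the Class 6 Approval is not current), so (l) stands. Exception (c) does not apply.
Exception (d) requires that aggregate throughput is below 3,460 units; but aggregate throughput is 3,930 units, not below 3,460 units, so (d) is unavailable.
No exception displaces § 26.

Yes — Dara must obtain a building permit.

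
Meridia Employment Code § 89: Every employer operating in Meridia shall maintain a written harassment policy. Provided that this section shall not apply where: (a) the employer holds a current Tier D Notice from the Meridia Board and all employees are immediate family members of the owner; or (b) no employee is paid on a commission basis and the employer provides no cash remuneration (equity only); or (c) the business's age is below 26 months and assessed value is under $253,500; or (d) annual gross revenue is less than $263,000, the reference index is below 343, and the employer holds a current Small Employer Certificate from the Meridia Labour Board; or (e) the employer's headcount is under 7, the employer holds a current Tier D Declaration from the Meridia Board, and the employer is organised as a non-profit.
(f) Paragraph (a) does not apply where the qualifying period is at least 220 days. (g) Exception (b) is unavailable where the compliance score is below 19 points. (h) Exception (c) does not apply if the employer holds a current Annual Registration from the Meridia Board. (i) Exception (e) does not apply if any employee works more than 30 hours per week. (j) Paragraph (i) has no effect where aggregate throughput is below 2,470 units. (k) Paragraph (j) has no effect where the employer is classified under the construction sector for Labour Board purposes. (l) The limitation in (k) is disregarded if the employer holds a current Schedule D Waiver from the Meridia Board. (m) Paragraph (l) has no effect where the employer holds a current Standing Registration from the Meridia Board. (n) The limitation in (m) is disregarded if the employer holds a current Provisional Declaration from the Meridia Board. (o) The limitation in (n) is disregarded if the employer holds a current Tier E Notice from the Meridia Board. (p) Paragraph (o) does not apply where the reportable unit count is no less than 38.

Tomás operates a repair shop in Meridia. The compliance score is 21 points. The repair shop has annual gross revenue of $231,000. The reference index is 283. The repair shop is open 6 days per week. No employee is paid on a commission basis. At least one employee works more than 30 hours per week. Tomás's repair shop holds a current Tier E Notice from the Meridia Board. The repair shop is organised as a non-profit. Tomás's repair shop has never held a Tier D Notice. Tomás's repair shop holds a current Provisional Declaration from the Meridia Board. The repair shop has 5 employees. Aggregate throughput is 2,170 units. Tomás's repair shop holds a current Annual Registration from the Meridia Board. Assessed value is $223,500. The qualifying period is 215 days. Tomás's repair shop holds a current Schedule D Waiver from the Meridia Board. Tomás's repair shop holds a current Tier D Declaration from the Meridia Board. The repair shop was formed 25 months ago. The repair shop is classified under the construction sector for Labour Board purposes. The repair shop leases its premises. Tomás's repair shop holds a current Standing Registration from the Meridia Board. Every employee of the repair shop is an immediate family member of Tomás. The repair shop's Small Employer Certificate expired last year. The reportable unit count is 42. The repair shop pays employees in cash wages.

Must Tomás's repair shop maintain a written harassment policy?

Exception (a) fails — no current Tier D Notice is held.
Exception (b) does not apply: employees are paid cash wages.
Exception (c): the business's age is 25 months, below the 26 months limit; assessed value is $223,500, under the $253,500 limit — every condition holds. But: (h) applies — a current Annual Registration is held. So (c) is unavailable.
Exception (d) does not apply: the Small Employer Certificate has expired.
Exception (e): the employer's headcount is 5, under the 7 limit; a current Tier D Declaration is held; the employer is a non-profit — every condition holds. As to paragraphs (i)–(p): (i) is triggered (at least one employee exceeds 30 hours/week), but is overridden by (j): (j) operates against (i): aggregate throughput is 2,170 units, below the 2,470 units limit. (k) would limit (j) — the repair shop is classified under the construction sector — but (l) sets (k) aside: (l) is engaged — a current Schedule D Waiver is held. (m) is engaged (a current Standing Registration is held), but is set aside by (n): (n) operates against (m): a current Provisional Declaration is held. (o) is engaged (a current Tier E Notice is held), but is itself disapplied by (p): (p) operates against (o): the reportable unit count is 42, meeting the 38 threshold. Exception (e) stands.

No — exception (e) applies; Tomás's repair shop is not required to maintain a written harassment policy.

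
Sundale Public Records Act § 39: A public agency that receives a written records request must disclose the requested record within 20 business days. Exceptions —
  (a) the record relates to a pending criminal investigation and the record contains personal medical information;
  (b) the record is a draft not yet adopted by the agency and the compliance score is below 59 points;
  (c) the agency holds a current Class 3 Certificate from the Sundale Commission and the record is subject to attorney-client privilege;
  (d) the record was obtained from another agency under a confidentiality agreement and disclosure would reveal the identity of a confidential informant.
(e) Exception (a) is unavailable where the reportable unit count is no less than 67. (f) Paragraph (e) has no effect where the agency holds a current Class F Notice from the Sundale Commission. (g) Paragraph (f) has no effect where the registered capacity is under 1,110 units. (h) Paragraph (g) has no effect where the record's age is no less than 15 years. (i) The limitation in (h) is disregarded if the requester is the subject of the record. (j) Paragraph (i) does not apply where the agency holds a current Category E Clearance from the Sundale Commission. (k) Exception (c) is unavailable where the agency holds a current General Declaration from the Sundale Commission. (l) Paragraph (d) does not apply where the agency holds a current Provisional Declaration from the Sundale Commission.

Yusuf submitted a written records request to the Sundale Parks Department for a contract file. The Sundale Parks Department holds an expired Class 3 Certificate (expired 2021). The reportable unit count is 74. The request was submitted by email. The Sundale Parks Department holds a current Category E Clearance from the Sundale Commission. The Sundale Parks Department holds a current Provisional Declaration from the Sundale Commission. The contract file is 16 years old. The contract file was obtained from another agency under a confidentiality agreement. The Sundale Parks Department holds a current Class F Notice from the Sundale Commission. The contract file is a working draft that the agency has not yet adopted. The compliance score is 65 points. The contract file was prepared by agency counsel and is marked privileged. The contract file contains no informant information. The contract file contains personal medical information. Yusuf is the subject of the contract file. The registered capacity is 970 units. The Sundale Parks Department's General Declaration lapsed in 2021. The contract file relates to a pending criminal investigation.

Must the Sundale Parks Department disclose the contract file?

No — exception (a) applies; the Sundale Parks Department is not required to disclose the contract file.

Exception (a)'s conditions are all satisfied: the contract file relates to a pending investigation; the contract file contains personal medical information. Applying paragraphs (e)–(j): (e) would limit (a) — the reportable unit count is 74, meeting the 67 threshold — but (f) sets (e) aside: (f) operates against (e): a current Class F Notice is held. (g) is engaged (the registered capacity is 970 units, under the 1,110 units limit), but is displaced by (h): (h) operates against (g): the record's age is 16 years, meeting the 15 years threshold. (i) would limit (h) — Yusuf is the subject of the contract file — but (j) sets (i) aside: (j) operates against (i): a current Category E Clearance is held. (a) remains available.
Exception (b) does not apply: the compliance score is 65 points, not below 59 points.
Exception (c) requires that the agency holds a current Class 3 Certificate from the Sundale Commission; but no current Class 3 Certificate is held, so (c) is unavailable.
Exception (d) does not apply: the contract file contains no informant information.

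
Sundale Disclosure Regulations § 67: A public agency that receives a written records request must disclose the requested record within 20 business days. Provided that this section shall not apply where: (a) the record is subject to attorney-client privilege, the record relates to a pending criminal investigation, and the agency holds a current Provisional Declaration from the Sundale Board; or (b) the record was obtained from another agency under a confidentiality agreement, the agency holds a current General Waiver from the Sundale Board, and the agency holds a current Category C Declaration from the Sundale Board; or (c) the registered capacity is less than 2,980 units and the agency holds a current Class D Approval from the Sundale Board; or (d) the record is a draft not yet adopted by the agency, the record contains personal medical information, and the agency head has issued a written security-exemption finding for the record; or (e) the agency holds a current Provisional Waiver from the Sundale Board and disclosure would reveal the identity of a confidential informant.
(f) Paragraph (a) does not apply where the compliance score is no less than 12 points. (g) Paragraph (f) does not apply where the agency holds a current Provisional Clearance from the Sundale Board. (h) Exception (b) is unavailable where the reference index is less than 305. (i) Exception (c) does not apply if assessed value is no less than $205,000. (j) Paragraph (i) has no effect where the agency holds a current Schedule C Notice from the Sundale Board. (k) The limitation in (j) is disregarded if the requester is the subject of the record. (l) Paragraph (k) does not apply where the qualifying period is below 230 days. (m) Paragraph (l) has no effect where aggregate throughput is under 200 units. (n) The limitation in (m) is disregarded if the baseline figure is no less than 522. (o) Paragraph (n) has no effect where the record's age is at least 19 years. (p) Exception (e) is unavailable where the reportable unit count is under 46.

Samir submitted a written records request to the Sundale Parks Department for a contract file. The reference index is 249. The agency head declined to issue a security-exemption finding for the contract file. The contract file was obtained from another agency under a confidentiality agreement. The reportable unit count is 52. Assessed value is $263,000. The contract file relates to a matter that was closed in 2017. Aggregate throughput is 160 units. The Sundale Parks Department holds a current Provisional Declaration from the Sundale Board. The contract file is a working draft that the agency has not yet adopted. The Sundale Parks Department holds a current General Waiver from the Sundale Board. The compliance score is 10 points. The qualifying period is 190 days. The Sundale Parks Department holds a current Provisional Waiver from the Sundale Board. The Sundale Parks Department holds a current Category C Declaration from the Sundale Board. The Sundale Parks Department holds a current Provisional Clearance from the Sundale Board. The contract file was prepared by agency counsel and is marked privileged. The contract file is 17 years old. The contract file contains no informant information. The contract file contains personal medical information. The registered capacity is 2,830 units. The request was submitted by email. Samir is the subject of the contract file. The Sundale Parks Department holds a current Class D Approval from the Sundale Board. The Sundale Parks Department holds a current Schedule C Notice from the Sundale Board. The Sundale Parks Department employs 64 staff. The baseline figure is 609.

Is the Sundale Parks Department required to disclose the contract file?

Exception (a) fails — the contract file relates to a closed matter.
All of (b)'s requirements are met (the contract file was obtained under a confidentiality agreement; a current General Waiver is held; a current Category C Declaration is held). However, paragraph (h) must be considered: (h) is triggered — the reference index is 249, less than the 305 limit. (b) is therefore removed.
Exception (c): the registered capacity is 2,830 units, less than the 2,980 units limit; a current Class D Approval is held — every condition holds. Considering the limiting provisions: (i) would limit (c) — assessed value is $263,000, meeting the $205,000 threshold — but (j) sets (i) aside: (j) operates against (i): a current Schedule C Notice is held. (k) applies (Samir is the subject of the contract file), but is itself disapplied by (l): (l) operates against (k): the qualifying period is 190 days, below the 230 days limit. (m) would limit (l) — aggregate throughput is 160 units, under the 200 units limit — but (n) sets (m) aside: (n) operates against (m): the baseline figure is 609, meeting the 522 threshold. (o), which would lift (n), is not triggered — the record's age is 17 years, short of 19 years. Exception (c) stands.
Exception (d) requires that the agency head has issued a written security-exemption finding for the record; but the agency head declined to issue a security-exemption finding, so (d) is unavailable.
Exception (e) fails — the contract file contains no informant information.

No — exception (c) applies; the Sundale Parks Department is not required to disclose the contract file.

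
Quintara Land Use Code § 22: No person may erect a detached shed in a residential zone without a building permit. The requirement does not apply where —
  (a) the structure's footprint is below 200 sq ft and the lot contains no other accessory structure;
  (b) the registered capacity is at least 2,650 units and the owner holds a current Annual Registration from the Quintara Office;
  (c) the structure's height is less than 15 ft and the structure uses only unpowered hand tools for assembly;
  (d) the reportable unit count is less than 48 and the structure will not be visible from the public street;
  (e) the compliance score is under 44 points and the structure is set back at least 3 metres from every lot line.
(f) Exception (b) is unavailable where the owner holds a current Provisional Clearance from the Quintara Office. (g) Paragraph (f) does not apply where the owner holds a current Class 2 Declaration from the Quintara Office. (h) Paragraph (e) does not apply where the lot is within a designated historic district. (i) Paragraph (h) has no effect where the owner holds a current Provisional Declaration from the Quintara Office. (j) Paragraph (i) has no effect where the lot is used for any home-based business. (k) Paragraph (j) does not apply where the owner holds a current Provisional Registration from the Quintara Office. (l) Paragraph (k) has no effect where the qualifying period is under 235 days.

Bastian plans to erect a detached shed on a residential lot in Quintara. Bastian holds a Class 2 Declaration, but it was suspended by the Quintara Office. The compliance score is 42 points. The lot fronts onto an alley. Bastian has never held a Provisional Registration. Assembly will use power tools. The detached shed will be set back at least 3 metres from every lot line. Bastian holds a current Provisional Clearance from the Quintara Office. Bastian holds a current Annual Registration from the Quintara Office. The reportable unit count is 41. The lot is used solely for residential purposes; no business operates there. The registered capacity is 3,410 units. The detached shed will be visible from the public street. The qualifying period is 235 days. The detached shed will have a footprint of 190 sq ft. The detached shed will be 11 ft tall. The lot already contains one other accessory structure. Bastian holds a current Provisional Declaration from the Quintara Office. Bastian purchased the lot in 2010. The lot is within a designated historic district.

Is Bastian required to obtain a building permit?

Exception (a) does not apply: the lot already has another accessory structure.
All of (b)'s requirements are met (the registered capacity is 3,410 units, meeting the 2,650 units threshold; a current Annual Registration is held). But: (f) is triggered — a current Provisional Clearance is held. (g), which would lift (f), is not engaged — no current Class 2 Declaration is held. (b) is therefore removed.
Exception (c) fails — assembly uses power tools.
Exception (d) does not apply: the structure will be visible from the street.
Exception (e): the compliance score is 42 points, under the 44 points limit; the setback is at least 3 m on every side — every condition holds. As to paragraphs (h)–(l): (h) is triggered (the lot is in a historic district), but is set aside by (i): (i) operates — a current Provisional Declaration is held. (j), which would lift (i), is not engaged — the lot is solely residential. So (e) applies.

No — exception (e) applies; Bastian does not need a building permit.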